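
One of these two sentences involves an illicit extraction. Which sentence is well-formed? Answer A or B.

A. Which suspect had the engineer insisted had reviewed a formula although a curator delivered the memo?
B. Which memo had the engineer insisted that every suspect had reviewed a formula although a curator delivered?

In B, the wh-phrase is extracted from inside an adjunct island (introduced by "although"), which blocks movement.
In A, the extraction path crosses only that-complement boundaries, which are transparent.
So A is grammatical.

A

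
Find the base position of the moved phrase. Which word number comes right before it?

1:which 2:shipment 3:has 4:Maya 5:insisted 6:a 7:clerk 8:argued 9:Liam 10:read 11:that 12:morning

The displaced element is "which shipment" (word 2).
It is linked across 2 clause boundaries (Ø → Ø).
It functions as the direct object of "read", so the gap sits immediately after word 10 ("read").
Base order: Maya has insisted a clerk argued Liam read which shipment that morning.

10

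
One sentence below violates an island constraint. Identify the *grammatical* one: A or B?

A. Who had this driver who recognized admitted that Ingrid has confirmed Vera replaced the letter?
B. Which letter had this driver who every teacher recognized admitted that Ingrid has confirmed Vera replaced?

B

In A, the wh-phrase is extracted from inside a complex-NP island (relative clause) (introduced by "who"), which blocks movement.
In B, the extraction path crosses only that-complement boundaries, which are transparent.
So B is grammatical.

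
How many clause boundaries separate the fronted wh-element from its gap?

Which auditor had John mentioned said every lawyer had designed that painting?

1

"which auditor" is extracted from the subject of "said".
Boundaries crossed, outermost first: [Ø] — 1 in total.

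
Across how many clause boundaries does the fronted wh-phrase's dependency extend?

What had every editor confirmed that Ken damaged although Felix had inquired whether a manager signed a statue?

1

"what" is extracted from the object of "damaged".
Boundaries crossed, outermost first: [that] — 1 in total.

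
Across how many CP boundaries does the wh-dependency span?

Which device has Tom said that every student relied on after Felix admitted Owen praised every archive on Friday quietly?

"which device" is extracted from the PP object of "relied".
Boundaries crossed, outermost first: [that] — 1 in total.

1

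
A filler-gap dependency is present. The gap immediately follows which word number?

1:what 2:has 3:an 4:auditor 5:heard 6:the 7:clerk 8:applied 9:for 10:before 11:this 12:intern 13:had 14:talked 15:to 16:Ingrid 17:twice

The displaced element is "what" (word 1).
It is linked across 1 clause boundary (Ø).
It functions as the object of the preposition "for" of "applied", so the gap sits immediately after word 9 ("for").
Base order: An auditor has heard the clerk applied for what before this intern had talked to Ingrid twice.

9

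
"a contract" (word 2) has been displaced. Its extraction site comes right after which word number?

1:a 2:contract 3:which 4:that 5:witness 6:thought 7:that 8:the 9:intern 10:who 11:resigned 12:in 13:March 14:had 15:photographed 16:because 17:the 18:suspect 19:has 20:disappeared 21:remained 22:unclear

The displaced element is "a contract" (word 2).
It is linked across 1 clause boundary (that).
It functions as the direct object of "photographed", so the gap sits immediately after word 15 ("photographed").
Base order: That witness thought that the intern who resigned in March had photographed a contract because the suspect has disappeared.

15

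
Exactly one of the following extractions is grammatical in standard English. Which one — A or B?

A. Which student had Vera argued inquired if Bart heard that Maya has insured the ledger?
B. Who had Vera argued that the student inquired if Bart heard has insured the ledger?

A

In B, the wh-phrase is extracted from inside a wh-island (introduced by "if"), which blocks movement.
In A, the extraction path crosses only that-complement boundaries, which are transparent.
So A is grammatical.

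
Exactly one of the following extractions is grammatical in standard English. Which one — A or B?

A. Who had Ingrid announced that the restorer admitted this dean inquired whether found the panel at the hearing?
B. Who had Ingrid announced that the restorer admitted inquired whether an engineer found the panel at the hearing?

In A, the wh-phrase is extracted from inside a wh-island (introduced by "whether"), which blocks movement.
In B, the extraction path crosses only that-complement boundaries, which are transparent.
So B is grammatical.

B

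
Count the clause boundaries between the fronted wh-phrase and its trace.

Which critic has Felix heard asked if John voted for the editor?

"which critic" is extracted from the subject of "asked".
Boundaries crossed, outermost first: [Ø] — 1 in total.

1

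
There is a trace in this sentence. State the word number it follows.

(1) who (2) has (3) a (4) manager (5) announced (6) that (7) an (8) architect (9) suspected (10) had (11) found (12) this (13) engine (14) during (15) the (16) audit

9

The displaced element is "who" (word 1).
It is linked across 2 clause boundaries (that → Ø).
It functions as the subject of "found", so the gap sits immediately after word 9 ("suspected").
Base order: A manager has announced that an architect suspected that who had found this engine during the audit.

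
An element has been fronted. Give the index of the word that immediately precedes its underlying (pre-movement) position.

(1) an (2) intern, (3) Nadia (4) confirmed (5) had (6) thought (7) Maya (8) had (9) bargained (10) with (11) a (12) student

4

The displaced element is "an intern" (word 2).
It is linked across 1 clause boundary (Ø).
It functions as the subject of "thought", so the gap sits immediately after word 4 ("confirmed").
Base order: Nadia confirmed that an intern had thought Maya had bargained with a student.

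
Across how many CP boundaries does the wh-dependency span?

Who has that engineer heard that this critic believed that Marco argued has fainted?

"who" is extracted from the subject of "fainted".
Boundaries crossed, outermost first: [that], [that], [Ø] — 3 in total.

3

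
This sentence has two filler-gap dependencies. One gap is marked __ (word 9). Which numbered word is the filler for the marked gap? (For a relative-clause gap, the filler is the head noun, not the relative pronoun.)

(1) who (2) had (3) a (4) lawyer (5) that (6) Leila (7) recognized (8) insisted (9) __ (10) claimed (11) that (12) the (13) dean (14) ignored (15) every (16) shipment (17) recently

1

The marked gap is the subject of "claimed".
Its filler is the fronted wh-phrase "who", at word 1.
(The other dependency links word 4 to a gap after word 7.)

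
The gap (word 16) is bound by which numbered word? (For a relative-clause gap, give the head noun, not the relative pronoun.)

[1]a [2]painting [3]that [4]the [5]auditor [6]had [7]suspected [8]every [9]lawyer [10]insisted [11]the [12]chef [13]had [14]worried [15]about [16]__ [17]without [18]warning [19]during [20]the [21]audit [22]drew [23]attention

2

The gap at 16 is the prepositional object of "worried", inside a relative clause.
The relative pronoun is "that" (word 3); it is bound by the head noun immediately before it.
Its filler is the head noun "painting", at word 2.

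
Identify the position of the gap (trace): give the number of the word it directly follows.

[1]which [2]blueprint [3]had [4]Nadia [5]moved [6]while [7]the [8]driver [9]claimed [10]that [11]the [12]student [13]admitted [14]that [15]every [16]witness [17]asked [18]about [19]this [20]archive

The displaced element is "which blueprint" (word 2).
It functions as the direct object of "moved", so the gap sits immediately after word 5 ("moved").
Base order: Nadia had moved which blueprint while the driver claimed that the student admitted that every witness asked about this archive.

5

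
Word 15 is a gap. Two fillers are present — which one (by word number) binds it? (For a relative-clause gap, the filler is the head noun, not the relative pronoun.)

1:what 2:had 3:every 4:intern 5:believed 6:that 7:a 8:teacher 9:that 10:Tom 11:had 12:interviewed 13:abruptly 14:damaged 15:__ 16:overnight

The marked gap is the direct object of "damaged".
Its filler is the fronted wh-phrase "what", at word 1.
(The other dependency links word 8 to a gap after word 12.)

1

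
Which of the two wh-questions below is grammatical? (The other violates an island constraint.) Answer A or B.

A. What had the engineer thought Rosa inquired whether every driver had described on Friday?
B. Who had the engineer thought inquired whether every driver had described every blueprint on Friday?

B

In A, the wh-phrase is extracted from inside a wh-island (introduced by "whether"), which blocks movement.
In B, the extraction path crosses only that-complement boundaries, which are transparent.
So B is grammatical.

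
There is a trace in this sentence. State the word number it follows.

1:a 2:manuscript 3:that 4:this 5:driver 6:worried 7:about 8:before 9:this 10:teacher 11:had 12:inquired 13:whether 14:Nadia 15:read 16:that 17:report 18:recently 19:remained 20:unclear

The displaced element is "a manuscript" (word 2).
It functions as the object of the preposition "about" of "worried", so the gap sits immediately after word 7 ("about").
Base order: This driver worried about a manuscript before this teacher had inquired whether Nadia read that report recently.

7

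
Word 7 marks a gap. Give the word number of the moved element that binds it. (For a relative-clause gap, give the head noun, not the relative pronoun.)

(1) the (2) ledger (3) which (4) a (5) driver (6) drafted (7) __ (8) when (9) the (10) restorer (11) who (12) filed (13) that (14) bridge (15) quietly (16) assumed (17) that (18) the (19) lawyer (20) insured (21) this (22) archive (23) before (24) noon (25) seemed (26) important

2

The gap at 7 is the object of "drafted", inside a relative clause.
The relative pronoun is "which" (word 3); it is bound by the head noun immediately before it.
Its filler is the head noun "ledger", at word 2.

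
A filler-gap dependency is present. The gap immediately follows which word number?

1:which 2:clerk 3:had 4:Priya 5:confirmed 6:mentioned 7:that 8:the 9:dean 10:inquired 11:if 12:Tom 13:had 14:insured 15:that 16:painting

The displaced element is "which clerk" (word 2).
It is linked across 1 clause boundary (Ø).
It functions as the subject of "mentioned", so the gap sits immediately after word 5 ("confirmed").
Base order: Priya had confirmed that which clerk mentioned that the dean inquired if Tom had insured that painting.

5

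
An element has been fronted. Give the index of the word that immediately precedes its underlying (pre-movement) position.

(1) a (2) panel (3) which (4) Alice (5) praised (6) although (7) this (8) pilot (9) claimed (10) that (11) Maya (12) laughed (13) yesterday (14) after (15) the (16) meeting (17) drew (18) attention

5

The displaced element is "a panel" (word 2).
It functions as the direct object of "praised", so the gap sits immediately after word 5 ("praised").
Base order: Alice praised a panel although this pilot claimed that Maya laughed yesterday after the meeting.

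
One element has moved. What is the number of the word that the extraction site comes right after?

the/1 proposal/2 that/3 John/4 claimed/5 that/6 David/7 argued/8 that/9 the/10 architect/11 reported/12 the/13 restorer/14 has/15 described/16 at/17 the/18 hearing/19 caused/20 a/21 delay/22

The displaced element is "the proposal" (word 2).
It is linked across 3 clause boundaries (that → that → Ø).
It functions as the direct object of "described", so the gap sits immediately after word 16 ("described").
Base order: John claimed that David argued that the architect reported the restorer has described the proposal at the hearing.

16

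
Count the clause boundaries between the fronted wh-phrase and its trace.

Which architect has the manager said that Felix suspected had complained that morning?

2

"which architect" is extracted from the subject of "complained".
Boundaries crossed, outermost first: [that], [Ø] — 2 in total.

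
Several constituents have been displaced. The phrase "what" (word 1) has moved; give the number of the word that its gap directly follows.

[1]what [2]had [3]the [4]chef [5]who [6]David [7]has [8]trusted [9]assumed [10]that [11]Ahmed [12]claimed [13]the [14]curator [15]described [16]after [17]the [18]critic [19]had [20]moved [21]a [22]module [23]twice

The displaced element is "what" (word 1).
It is linked across 2 clause boundaries (that → Ø).
It functions as the direct object of "described", so the gap sits immediately after word 15 ("described").
Base order: The chef who David has trusted had assumed that Ahmed claimed the curator described what after the critic had moved a module twice.

15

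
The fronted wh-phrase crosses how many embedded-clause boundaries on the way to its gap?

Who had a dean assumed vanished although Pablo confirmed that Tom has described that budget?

"who" is extracted from the subject of "vanished".
Boundaries crossed, outermost first: [Ø] — 1 in total.

1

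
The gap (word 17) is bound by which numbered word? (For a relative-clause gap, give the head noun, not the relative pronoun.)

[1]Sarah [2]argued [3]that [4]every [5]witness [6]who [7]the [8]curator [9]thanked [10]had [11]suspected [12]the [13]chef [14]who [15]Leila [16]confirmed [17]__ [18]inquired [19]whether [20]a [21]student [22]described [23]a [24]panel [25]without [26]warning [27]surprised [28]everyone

The gap at 17 is the subject of "inquired", inside a relative clause.
The relative pronoun is "who" (word 14); it is bound by the head noun immediately before it.
Its filler is the head noun "chef", at word 13.

13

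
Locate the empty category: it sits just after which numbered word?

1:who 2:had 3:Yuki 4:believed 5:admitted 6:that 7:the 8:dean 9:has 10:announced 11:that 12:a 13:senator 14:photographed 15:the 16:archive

The displaced element is "who" (word 1).
It is linked across 1 clause boundary (Ø).
It functions as the subject of "admitted", so the gap sits immediately after word 4 ("believed").
Base order: Yuki had believed that who admitted that the dean has announced that a senator photographed the archive.

4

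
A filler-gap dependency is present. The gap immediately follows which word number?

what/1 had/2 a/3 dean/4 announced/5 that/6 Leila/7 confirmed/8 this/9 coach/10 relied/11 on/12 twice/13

12

The displaced element is "what" (word 1).
It is linked across 2 clause boundaries (that → Ø).
It functions as the object of the preposition "on" of "relied", so the gap sits immediately after word 12 ("on").
Base order: A dean had announced that Leila confirmed this coach relied on what twice.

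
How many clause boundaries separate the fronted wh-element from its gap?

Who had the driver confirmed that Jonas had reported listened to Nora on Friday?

2

"who" is extracted from the subject of "listened".
Boundaries crossed, outermost first: [that], [Ø] — 2 in total.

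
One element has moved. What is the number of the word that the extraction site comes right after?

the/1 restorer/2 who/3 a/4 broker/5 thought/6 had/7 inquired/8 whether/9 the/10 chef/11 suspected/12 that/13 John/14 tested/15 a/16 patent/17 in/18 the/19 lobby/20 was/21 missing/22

6

The displaced element is "the restorer" (word 2).
It is linked across 1 clause boundary (Ø).
It functions as the subject of "inquired", so the gap sits immediately after word 6 ("thought").
Base order: A broker thought that the restorer had inquired whether the chef suspected that John tested a patent in the lobby.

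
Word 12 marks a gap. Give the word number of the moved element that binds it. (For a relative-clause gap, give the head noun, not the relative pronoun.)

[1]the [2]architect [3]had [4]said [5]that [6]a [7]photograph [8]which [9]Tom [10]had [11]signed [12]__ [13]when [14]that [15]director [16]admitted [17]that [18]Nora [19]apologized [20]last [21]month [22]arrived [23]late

The gap at 12 is the object of "signed", inside a relative clause.
The relative pronoun is "which" (word 8); it is bound by the head noun immediately before it.
Its filler is the head noun "photograph", at word 7.

7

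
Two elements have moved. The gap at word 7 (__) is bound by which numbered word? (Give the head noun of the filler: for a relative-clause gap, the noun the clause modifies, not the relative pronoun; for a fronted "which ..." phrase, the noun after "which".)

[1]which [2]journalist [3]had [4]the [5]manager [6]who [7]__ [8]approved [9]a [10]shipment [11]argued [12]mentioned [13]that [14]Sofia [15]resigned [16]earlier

The marked gap is inside the relative clause, the subject of "approved".
Its filler is the head noun "manager" (via "who"), at word 5.
(The other dependency links word 2 to a gap after word 11.)

5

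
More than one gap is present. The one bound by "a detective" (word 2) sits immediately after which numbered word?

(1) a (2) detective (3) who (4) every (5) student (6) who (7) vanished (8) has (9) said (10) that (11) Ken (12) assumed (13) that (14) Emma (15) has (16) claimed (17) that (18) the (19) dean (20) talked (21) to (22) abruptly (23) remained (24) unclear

The displaced element is "a detective" (word 2).
It is linked across 3 clause boundaries (that → that → that).
It functions as the object of the preposition "to" of "talked", so the gap sits immediately after word 21 ("to").
Base order: Every student who vanished has said that Ken assumed that Emma has claimed that the dean talked to a detective abruptly.

21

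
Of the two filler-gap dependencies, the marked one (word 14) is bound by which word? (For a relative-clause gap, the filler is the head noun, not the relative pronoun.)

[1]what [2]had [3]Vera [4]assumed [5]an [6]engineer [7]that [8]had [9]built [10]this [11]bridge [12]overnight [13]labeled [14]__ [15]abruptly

The marked gap is the direct object of "labeled".
Its filler is the fronted wh-phrase "what", at word 1.
(The other dependency links word 6 to a gap after word 7.)

1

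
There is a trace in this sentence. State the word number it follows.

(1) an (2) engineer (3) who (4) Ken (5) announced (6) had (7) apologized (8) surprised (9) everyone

5

The displaced element is "an engineer" (word 2).
It is linked across 1 clause boundary (Ø).
It functions as the subject of "apologized", so the gap sits immediately after word 5 ("announced").
Base order: Ken announced that an engineer had apologized.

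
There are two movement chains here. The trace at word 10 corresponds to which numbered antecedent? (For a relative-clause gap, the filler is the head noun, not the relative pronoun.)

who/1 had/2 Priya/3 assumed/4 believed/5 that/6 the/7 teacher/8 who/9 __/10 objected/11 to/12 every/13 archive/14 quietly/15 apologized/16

The marked gap is inside the relative clause, the subject of "objected".
Its filler is the head noun "teacher" (via "who"), at word 8.
(The other dependency links word 1 to a gap after word 4.)

8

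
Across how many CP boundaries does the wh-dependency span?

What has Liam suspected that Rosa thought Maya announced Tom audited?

"what" is extracted from the object of "audited".
Boundaries crossed, outermost first: [that], [Ø], [Ø] — 3 in total.

3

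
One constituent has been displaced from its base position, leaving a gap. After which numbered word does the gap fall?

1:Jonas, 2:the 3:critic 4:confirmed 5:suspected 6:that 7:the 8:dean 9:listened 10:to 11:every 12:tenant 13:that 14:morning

4

The displaced element is "Jonas" (word 1).
It is linked across 1 clause boundary (Ø).
It functions as the subject of "suspected", so the gap sits immediately after word 4 ("confirmed").
Base order: The critic confirmed Jonas suspected that the dean listened to every tenant that morning.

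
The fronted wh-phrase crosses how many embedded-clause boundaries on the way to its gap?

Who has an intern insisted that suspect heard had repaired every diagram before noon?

"who" is extracted from the subject of "repaired".
Boundaries crossed, outermost first: [Ø], [Ø] — 2 in total.

2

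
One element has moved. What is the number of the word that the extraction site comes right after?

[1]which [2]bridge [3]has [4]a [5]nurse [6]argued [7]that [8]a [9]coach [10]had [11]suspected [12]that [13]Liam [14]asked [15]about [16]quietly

15

The displaced element is "which bridge" (word 2).
It is linked across 2 clause boundaries (that → that).
It functions as the object of the preposition "about" of "asked", so the gap sits immediately after word 15 ("about").
Base order: A nurse has argued that a coach had suspected that Liam asked about which bridge quietly.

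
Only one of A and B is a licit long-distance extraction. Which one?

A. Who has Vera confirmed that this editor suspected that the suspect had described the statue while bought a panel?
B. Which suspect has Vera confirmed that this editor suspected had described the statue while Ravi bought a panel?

B

In A, the wh-phrase is extracted from inside an adjunct island (introduced by "while"), which blocks movement.
In B, the extraction path crosses only that-complement boundaries, which are transparent.
So B is grammatical.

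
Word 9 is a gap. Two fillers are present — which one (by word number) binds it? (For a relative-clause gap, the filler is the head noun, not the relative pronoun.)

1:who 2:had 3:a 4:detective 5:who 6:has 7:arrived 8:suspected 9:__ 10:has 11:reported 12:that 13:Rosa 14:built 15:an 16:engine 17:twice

The marked gap is the subject of "reported".
Its filler is the fronted wh-phrase "who", at word 1.
(The other dependency links word 4 to a gap after word 5.)

1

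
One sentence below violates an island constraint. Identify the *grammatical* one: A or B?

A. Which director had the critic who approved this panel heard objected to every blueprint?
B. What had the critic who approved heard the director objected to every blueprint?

A

In B, the wh-phrase is extracted from inside a complex-NP island (relative clause) (introduced by "who"), which blocks movement.
In A, the extraction path crosses only that-complement boundaries, which are transparent.
So A is grammatical.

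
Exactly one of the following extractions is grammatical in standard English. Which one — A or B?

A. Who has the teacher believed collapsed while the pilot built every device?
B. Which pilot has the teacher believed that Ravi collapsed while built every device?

A

In B, the wh-phrase is extracted from inside an adjunct island (introduced by "while"), which blocks movement.
In A, the extraction path crosses only that-complement boundaries, which are transparent.
So A is grammatical.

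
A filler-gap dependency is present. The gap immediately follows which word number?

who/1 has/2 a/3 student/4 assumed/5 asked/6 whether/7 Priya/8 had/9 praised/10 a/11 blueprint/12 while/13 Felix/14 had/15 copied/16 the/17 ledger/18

5

The displaced element is "who" (word 1).
It is linked across 1 clause boundary (Ø).
It functions as the subject of "asked", so the gap sits immediately after word 5 ("assumed").
Base order: A student has assumed that who asked whether Priya had praised a blueprint while Felix had copied the ledger.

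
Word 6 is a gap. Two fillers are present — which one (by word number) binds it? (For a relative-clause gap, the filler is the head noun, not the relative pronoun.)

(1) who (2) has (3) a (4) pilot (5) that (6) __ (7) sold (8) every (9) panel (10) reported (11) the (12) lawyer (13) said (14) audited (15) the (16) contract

The marked gap is inside the relative clause, the subject of "sold".
Its filler is the head noun "pilot" (via "that"), at word 4.
(The other dependency links word 1 to a gap after word 13.)

4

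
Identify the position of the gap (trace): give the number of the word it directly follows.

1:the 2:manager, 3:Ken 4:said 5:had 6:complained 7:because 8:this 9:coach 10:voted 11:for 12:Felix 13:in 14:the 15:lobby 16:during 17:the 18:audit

4

The displaced element is "the manager" (word 2).
It is linked across 1 clause boundary (Ø).
It functions as the subject of "complained", so the gap sits immediately after word 4 ("said").
Base order: Ken said that the manager had complained because this coach voted for Felix in the lobby during the audit.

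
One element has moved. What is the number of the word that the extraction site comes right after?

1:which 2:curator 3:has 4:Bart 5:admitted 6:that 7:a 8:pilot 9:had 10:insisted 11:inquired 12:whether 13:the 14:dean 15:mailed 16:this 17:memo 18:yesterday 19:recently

10

The displaced element is "which curator" (word 2).
It is linked across 2 clause boundaries (that → Ø).
It functions as the subject of "inquired", so the gap sits immediately after word 10 ("insisted").
Base order: Bart has admitted that a pilot had insisted that which curator inquired whether the dean mailed this memo yesterday recently.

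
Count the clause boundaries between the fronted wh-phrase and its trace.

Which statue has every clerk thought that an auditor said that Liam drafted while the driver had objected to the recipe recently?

2

"which statue" is extracted from the object of "drafted".
Boundaries crossed, outermost first: [that], [that] — 2 in total.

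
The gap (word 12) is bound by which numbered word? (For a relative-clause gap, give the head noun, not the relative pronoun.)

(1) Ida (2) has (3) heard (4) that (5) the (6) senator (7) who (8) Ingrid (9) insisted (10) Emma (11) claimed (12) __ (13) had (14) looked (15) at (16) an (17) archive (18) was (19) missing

The gap at 12 is the subject of "looked", inside a relative clause.
The relative pronoun is "who" (word 7); it is bound by the head noun immediately before it.
Its filler is the head noun "senator", at word 6.

6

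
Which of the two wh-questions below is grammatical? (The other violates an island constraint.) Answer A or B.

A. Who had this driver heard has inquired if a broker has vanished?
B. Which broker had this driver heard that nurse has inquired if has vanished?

In B, the wh-phrase is extracted from inside a wh-island (introduced by "if"), which blocks movement.
In A, the extraction path crosses only that-complement boundaries, which are transparent.
So A is grammatical.

A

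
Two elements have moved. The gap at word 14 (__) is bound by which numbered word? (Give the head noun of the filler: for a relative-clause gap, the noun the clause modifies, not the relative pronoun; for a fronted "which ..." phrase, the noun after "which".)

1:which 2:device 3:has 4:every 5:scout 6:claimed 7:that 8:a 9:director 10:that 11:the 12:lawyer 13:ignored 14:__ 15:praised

The marked gap is inside the relative clause, the direct object of "ignored".
Its filler is the head noun "director" (via "that"), at word 9.
(The other dependency links word 2 to a gap after word 15.)

9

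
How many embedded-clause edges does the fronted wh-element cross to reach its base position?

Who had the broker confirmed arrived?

1

"who" is extracted from the subject of "arrived".
Boundaries crossed, outermost first: [Ø] — 1 in total.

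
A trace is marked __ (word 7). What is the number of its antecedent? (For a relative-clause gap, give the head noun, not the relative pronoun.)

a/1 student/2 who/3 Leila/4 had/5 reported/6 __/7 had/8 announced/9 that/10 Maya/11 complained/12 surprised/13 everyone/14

2

The gap at 7 is the subject of "announced", inside a relative clause.
The relative pronoun is "who" (word 3); it is bound by the head noun immediately before it.
Its filler is the head noun "student", at word 2.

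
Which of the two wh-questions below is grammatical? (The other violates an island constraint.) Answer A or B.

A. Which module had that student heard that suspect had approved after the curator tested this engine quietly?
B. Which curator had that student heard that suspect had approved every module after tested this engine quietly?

A

In B, the wh-phrase is extracted from inside an adjunct island (introduced by "after"), which blocks movement.
In A, the extraction path crosses only that-complement boundaries, which are transparent.
So A is grammatical.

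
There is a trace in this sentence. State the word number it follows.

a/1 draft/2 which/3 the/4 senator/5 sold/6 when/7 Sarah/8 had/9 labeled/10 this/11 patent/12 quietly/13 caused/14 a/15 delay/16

The displaced element is "a draft" (word 2).
It functions as the direct object of "sold", so the gap sits immediately after word 6 ("sold").
Base order: The senator sold a draft when Sarah had labeled this patent quietly.

6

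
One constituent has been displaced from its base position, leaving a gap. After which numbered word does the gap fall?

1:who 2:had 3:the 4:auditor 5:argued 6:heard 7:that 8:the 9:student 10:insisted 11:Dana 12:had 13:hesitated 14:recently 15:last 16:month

The displaced element is "who" (word 1).
It is linked across 1 clause boundary (Ø).
It functions as the subject of "heard", so the gap sits immediately after word 5 ("argued").
Base order: The auditor had argued that who heard that the student insisted Dana had hesitated recently last month.

5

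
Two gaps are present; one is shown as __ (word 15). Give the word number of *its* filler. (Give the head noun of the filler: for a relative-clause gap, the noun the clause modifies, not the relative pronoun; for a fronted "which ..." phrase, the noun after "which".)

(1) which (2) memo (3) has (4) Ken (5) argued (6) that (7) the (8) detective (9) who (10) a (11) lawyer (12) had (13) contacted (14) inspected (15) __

The marked gap is the direct object of "inspected".
Its filler is the fronted wh-phrase "which memo", at word 2.
(The other dependency links word 8 to a gap after word 13.)

2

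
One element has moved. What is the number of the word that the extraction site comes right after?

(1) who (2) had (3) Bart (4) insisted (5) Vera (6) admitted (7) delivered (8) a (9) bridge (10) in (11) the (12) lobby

The displaced element is "who" (word 1).
It is linked across 2 clause boundaries (Ø → Ø).
It functions as the subject of "delivered", so the gap sits immediately after word 6 ("admitted").
Base order: Bart had insisted Vera admitted that who delivered a bridge in the lobby.

6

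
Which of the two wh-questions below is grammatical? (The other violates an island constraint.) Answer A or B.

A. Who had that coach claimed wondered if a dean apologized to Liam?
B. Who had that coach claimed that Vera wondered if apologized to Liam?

A

In B, the wh-phrase is extracted from inside a wh-island (introduced by "if"), which blocks movement.
In A, the extraction path crosses only that-complement boundaries, which are transparent.
So A is grammatical.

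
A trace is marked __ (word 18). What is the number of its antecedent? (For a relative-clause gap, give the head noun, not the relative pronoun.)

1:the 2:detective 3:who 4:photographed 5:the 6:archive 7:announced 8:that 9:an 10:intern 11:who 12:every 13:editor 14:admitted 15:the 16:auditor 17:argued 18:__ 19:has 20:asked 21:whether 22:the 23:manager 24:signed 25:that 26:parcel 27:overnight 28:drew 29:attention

The gap at 18 is the subject of "asked", inside a relative clause.
The relative pronoun is "who" (word 11); it is bound by the head noun immediately before it.
Its filler is the head noun "intern", at word 10.

10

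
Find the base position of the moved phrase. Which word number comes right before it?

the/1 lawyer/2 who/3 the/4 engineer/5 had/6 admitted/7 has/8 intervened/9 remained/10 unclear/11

The displaced element is "the lawyer" (word 2).
It is linked across 1 clause boundary (Ø).
It functions as the subject of "intervened", so the gap sits immediately after word 7 ("admitted").
Base order: The engineer had admitted that the lawyer has intervened.

7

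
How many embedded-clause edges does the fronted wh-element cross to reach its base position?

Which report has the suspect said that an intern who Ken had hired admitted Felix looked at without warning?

"which report" is extracted from the PP object of "looked".
Boundaries crossed, outermost first: [that], [Ø] — 2 in total.

2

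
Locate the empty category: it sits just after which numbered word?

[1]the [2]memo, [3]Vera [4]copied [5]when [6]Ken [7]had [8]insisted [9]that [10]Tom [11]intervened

4

The displaced element is "the memo" (word 2).
It functions as the direct object of "copied", so the gap sits immediately after word 4 ("copied").
Base order: Vera copied the memo when Ken had insisted that Tom intervened.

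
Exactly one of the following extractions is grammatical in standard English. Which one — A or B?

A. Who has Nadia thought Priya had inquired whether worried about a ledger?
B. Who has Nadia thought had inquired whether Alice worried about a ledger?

B

In A, the wh-phrase is extracted from inside a wh-island (introduced by "whether"), which blocks movement.
In B, the extraction path crosses only that-complement boundaries, which are transparent.
So B is grammatical.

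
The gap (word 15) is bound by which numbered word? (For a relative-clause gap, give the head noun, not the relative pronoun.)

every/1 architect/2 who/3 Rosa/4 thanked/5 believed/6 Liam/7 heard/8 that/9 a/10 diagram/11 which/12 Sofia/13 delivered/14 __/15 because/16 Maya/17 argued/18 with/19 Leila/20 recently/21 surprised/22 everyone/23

The gap at 15 is the object of "delivered", inside a relative clause.
The relative pronoun is "which" (word 12); it is bound by the head noun immediately before it.
Its filler is the head noun "diagram", at word 11.

11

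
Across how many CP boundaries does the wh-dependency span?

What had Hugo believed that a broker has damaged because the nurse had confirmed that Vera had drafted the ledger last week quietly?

"what" is extracted from the object of "damaged".
Boundaries crossed, outermost first: [that] — 1 in total.

1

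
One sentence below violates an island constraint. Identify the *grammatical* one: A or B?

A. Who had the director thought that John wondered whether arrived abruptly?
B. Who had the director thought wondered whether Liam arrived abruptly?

B

In A, the wh-phrase is extracted from inside a wh-island (introduced by "whether"), which blocks movement.
In B, the extraction path crosses only that-complement boundaries, which are transparent.
So B is grammatical.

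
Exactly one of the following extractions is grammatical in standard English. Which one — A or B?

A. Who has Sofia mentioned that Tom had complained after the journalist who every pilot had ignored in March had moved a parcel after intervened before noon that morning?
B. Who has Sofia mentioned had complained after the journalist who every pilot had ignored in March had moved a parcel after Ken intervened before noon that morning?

B

In A, the wh-phrase is extracted from inside an adjunct island (introduced by "after"), which blocks movement.
In B, the extraction path crosses only that-complement boundaries, which are transparent.
So B is grammatical.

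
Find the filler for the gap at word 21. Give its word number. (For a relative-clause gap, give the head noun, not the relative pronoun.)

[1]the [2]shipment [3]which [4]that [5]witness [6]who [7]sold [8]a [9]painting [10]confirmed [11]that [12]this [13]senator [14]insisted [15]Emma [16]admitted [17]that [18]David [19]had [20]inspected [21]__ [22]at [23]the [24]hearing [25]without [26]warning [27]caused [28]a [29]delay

2

The gap at 21 is the object of "inspected", inside a relative clause.
The relative pronoun is "which" (word 3); it is bound by the head noun immediately before it.
Its filler is the head noun "shipment", at word 2.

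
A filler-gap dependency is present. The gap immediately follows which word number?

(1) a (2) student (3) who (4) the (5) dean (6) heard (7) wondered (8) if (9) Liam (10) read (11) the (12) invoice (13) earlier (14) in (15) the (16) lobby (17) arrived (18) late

The displaced element is "a student" (word 2).
It is linked across 1 clause boundary (Ø).
It functions as the subject of "wondered", so the gap sits immediately after word 6 ("heard").
Base order: The dean heard that a student wondered if Liam read the invoice earlier in the lobby.

6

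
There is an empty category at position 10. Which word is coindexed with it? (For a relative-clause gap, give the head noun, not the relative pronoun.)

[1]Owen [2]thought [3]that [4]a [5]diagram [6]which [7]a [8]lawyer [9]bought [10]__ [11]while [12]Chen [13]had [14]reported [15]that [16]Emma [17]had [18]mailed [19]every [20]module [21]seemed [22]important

5

The gap at 10 is the object of "bought", inside a relative clause.
The relative pronoun is "which" (word 6); it is bound by the head noun immediately before it.
Its filler is the head noun "diagram", at word 5.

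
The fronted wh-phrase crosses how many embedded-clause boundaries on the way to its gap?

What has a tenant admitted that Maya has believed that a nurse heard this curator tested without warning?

"what" is extracted from the object of "tested".
Boundaries crossed, outermost first: [that], [that], [Ø] — 3 in total.

3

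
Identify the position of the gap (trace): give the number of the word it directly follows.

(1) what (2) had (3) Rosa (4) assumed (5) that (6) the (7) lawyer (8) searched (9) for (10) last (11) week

The displaced element is "what" (word 1).
It is linked across 1 clause boundary (that).
It functions as the object of the preposition "for" of "searched", so the gap sits immediately after word 9 ("for").
Base order: Rosa had assumed that the lawyer searched for what last week.

9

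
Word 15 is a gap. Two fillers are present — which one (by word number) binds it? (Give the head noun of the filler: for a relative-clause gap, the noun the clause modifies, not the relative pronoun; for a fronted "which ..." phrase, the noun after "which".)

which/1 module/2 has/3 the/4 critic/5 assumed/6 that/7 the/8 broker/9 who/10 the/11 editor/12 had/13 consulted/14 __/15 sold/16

9

The marked gap is inside the relative clause, the direct object of "consulted".
Its filler is the head noun "broker" (via "who"), at word 9.
(The other dependency links word 2 to a gap after word 16.)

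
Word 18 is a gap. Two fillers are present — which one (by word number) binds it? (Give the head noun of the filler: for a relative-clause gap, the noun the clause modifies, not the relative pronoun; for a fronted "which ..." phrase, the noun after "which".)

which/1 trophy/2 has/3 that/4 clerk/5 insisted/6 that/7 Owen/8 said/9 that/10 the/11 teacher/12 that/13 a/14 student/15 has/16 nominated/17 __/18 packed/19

The marked gap is inside the relative clause, the direct object of "nominated".
Its filler is the head noun "teacher" (via "that"), at word 12.
(The other dependency links word 2 to a gap after word 19.)

12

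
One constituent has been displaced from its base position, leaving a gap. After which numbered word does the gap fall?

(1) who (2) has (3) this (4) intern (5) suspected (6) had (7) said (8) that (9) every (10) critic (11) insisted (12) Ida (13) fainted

5

The displaced element is "who" (word 1).
It is linked across 1 clause boundary (Ø).
It functions as the subject of "said", so the gap sits immediately after word 5 ("suspected").
Base order: This intern has suspected who had said that every critic insisted Ida fainted.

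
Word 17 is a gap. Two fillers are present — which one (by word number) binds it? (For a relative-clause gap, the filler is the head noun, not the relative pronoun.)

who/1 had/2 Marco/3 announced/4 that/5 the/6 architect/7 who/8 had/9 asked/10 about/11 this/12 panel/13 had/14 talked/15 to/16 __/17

1

The marked gap is the object of the preposition "to" of "talked".
Its filler is the fronted wh-phrase "who", at word 1.
(The other dependency links word 7 to a gap after word 8.)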